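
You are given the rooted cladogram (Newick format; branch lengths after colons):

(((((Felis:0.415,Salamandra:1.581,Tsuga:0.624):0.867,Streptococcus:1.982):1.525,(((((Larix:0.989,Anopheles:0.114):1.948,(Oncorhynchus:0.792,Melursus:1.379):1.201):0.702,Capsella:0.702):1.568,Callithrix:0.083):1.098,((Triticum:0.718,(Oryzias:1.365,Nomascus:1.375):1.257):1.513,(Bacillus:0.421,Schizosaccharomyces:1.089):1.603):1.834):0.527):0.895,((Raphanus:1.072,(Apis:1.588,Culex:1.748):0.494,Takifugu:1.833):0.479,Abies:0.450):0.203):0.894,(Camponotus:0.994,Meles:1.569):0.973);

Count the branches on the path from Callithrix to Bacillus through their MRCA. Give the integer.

The MRCA of Callithrix and Bacillus is the node subtending (((((Larix,Anopheles),(Oncorhynchus,Melursus)),Capsella),Callithrix),((Triticum,(Oryzias,Nomascus)),(Bacillus,Schizosaccharomyces))).
From Callithrix up to that node: 2 branches. From Bacillus up to the same node: 3 branches. Total: 2 + 3 = 5.

5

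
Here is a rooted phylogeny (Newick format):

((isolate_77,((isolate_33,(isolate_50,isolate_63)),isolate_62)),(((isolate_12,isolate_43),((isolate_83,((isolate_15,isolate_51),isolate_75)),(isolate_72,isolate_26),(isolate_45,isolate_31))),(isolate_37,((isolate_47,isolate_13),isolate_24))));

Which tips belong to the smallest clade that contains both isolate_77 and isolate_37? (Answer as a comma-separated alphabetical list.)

isolate_12, isolate_13, isolate_15, isolate_24, isolate_26, isolate_31, isolate_33, isolate_37, isolate_43, isolate_45, isolate_47, isolate_50, isolate_51, isolate_62, isolate_63, isolate_72, isolate_75, isolate_77, isolate_83

Tracing isolate_77: it sits inside (isolate_77,((isolate_33,(isolate_50,isolate_63)),isolate_62)).
Tracing isolate_37: it sits inside (isolate_37,((isolate_47,isolate_13),isolate_24)).
The smallest clade enclosing both is the whole tree (their MRCA is the root), so the answer is all 19 tips in alphabetical order.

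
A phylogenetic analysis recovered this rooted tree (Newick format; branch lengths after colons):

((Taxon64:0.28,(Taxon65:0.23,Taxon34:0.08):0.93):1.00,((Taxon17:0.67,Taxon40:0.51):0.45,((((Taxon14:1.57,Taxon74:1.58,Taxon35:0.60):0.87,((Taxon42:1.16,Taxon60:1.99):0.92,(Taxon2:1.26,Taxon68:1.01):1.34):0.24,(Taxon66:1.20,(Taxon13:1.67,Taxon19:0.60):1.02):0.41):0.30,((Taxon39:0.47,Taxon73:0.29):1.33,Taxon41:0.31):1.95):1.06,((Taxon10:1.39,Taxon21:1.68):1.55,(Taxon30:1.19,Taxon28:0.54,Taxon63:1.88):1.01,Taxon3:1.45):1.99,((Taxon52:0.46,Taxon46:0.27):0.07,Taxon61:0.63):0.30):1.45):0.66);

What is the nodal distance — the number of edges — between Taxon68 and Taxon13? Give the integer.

The MRCA of Taxon68 and Taxon13 is the node subtending ((Taxon14,Taxon74,Taxon35),((Taxon42,Taxon60),(Taxon2,Taxon68)),(Taxon66,(Taxon13,Taxon19))).
From Taxon68 up to that node: 3 branches. From Taxon13 up to the same node: 3 branches. Total: 3 + 3 = 6.

6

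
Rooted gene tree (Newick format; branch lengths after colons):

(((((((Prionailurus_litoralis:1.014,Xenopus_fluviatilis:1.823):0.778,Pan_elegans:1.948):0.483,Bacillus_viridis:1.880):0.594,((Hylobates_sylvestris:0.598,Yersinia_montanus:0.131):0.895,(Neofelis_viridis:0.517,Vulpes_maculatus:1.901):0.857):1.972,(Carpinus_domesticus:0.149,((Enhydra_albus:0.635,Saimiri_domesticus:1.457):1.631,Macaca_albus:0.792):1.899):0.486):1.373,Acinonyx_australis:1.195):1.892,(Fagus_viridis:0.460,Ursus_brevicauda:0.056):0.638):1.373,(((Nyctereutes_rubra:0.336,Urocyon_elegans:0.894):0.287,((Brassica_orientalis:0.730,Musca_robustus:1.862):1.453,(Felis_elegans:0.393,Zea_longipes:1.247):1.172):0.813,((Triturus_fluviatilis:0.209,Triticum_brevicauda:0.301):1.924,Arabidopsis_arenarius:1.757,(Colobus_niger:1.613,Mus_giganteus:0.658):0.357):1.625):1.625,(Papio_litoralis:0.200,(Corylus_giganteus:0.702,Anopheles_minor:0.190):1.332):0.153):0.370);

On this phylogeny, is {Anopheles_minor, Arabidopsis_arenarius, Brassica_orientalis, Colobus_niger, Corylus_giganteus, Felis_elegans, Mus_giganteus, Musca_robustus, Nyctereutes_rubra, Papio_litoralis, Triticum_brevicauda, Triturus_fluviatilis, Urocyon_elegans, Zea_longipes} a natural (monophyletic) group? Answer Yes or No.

Yes

The most recent common ancestor of these taxa subtends (((Nyctereutes_rubra,Urocyon_elegans),((Brassica_orientalis,Musca_robustus),(Felis_elegans,Zea_longipes)),((Triturus_fluviatilis,Triticum_brevicauda),Arabidopsis_arenarius,(Colobus_niger,Mus_giganteus))),(Papio_litoralis,(Corylus_giganteus,Anopheles_minor))).
That clade has exactly 14 tips — every listed taxon and nothing else — so the group is monophyletic.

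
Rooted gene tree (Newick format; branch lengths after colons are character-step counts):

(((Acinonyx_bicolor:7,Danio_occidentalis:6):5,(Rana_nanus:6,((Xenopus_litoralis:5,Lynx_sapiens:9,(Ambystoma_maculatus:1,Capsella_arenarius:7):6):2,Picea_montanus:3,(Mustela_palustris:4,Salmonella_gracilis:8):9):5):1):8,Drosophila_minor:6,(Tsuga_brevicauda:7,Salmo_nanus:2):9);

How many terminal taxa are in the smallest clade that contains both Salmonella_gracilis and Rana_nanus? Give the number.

The MRCA of Salmonella_gracilis and Rana_nanus is the node subtending (Rana_nanus,((Xenopus_litoralis,Lynx_sapiens,(Ambystoma_maculatus,Capsella_arenarius)),Picea_montanus,(Mustela_palustris,Salmonella_gracilis))).
That clade contains 8 terminal taxa: Ambystoma_maculatus, Capsella_arenarius, Lynx_sapiens, Mustela_palustris, Picea_montanus, Rana_nanus, Salmonella_gracilis, Xenopus_litoralis.

8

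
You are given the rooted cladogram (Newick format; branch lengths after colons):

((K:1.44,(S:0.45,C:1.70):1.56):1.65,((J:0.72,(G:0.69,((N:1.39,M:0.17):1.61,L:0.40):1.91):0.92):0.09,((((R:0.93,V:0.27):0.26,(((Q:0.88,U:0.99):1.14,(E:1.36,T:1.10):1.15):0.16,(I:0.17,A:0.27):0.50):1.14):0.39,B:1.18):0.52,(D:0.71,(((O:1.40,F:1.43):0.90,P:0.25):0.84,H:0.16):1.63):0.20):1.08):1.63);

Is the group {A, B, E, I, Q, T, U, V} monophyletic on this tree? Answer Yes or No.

No

The MRCA of the listed taxa subtends (((R,V),(((Q,U),(E,T)),(I,A))),B).
That clade also contains R, which is not in the proposed group, so the group is not monophyletic.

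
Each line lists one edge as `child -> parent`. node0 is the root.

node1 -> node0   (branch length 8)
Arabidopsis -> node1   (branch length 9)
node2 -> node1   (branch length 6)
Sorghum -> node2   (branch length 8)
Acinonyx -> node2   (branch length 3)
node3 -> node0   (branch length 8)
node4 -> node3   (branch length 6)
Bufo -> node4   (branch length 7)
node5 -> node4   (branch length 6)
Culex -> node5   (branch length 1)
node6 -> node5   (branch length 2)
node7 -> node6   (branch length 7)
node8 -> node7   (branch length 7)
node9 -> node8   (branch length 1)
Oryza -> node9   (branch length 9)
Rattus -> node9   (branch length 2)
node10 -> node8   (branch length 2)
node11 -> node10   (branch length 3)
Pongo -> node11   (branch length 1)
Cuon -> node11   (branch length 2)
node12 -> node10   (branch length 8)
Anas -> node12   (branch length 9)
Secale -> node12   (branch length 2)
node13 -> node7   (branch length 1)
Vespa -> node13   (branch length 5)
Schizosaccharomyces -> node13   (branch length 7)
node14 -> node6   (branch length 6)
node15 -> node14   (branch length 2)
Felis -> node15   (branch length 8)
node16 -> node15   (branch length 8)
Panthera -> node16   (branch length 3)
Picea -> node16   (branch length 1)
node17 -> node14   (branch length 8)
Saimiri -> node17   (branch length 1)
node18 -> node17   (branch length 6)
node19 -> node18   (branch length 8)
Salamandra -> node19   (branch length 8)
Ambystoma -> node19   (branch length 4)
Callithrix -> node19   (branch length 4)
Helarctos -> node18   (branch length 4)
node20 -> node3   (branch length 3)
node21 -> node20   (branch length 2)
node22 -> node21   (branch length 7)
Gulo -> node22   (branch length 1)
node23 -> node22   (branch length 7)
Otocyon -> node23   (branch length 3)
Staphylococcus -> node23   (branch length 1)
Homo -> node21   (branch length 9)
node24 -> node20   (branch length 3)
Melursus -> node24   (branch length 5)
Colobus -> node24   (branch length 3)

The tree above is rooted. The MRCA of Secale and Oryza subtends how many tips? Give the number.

6

The MRCA of Secale and Oryza is the node subtending ((Oryza,Rattus),((Pongo,Cuon),(Anas,Secale))).
That clade contains 6 terminal taxa: Anas, Cuon, Oryza, Pongo, Rattus, Secale.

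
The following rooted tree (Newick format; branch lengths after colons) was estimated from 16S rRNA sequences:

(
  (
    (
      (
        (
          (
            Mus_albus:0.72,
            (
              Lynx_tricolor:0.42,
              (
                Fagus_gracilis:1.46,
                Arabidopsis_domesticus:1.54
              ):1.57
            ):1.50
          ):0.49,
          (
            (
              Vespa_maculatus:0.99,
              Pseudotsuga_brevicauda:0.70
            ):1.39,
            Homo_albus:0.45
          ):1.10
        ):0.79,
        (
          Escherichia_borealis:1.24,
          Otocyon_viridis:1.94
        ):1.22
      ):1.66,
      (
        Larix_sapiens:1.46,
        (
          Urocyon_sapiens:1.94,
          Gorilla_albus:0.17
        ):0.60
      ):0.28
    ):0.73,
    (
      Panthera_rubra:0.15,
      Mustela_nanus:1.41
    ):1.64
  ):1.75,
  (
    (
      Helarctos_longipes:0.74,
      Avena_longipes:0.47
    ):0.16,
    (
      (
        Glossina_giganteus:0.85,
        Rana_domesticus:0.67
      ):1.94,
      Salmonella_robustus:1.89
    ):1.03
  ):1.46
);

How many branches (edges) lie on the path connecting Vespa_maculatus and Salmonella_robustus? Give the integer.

10

The MRCA of Vespa_maculatus and Salmonella_robustus is the root of the tree.
From Vespa_maculatus up to that node: 7 branches. From Salmonella_robustus up to the same node: 3 branches. Total: 7 + 3 = 10.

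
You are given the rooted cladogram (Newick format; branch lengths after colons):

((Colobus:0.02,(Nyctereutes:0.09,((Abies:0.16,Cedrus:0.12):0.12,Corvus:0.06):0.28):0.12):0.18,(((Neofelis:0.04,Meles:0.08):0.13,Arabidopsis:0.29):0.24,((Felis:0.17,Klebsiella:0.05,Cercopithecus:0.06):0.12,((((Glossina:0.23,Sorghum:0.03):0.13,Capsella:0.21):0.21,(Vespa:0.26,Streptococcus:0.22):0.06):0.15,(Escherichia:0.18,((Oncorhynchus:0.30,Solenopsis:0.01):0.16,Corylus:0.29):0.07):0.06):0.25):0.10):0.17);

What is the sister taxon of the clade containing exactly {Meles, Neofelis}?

The clade containing exactly {Meles, Neofelis} attaches to the tree at the node subtending ((Neofelis,Meles),Arabidopsis).
The other lineage descending from that same node — the sister group — is the single tip Arabidopsis.

Arabidopsis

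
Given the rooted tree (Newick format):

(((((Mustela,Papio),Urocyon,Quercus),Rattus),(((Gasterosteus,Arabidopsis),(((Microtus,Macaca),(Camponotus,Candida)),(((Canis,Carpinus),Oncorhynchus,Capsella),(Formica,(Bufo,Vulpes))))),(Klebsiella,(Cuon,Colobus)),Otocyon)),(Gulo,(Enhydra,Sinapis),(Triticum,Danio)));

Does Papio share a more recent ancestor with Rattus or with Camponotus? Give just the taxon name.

Rattus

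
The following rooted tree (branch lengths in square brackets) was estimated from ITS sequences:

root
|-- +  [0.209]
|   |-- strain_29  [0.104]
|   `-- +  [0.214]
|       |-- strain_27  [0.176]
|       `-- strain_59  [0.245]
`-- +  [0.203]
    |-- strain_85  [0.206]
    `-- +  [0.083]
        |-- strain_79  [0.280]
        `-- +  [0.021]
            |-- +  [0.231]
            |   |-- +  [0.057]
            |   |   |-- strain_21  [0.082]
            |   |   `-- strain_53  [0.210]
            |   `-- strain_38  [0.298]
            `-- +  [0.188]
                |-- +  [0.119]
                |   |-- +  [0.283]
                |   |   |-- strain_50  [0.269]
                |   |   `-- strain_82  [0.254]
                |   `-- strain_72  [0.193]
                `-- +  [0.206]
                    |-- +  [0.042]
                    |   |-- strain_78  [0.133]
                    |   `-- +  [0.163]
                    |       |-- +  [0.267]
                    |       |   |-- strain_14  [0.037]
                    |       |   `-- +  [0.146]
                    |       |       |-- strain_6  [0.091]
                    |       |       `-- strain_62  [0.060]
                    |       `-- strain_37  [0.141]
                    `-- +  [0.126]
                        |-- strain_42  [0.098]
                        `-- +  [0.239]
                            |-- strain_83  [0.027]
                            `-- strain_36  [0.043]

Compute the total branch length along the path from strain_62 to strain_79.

The path runs strain_62 → … → MRCA → … → strain_79; the MRCA is the node subtending (strain_79,(((strain_21,strain_53),strain_38),(((strain_50,strain_82),strain_72),((strain_78,((strain_14,(strain_6,strain_62)),strain_37)),(strain_42,(strain_83,strain_36)))))).
Branch lengths along that path: 0.060 + 0.146 + 0.267 + 0.163 + 0.042 + 0.206 + 0.188 + 0.021 + 0.280 = 1.373.

1.373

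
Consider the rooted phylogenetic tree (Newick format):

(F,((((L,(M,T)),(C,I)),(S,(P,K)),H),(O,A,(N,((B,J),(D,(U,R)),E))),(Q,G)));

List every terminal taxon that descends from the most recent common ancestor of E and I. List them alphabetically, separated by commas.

A, B, C, D, E, G, H, I, J, K, L, M, N, O, P, Q, R, S, T, U

Tracing E: it sits inside ((B,J),(D,(U,R)),E).
Tracing I: it sits inside (C,I).
The smallest clade enclosing both is ((((L,(M,T)),(C,I)),(S,(P,K)),H),(O,A,(N,((B,J),(D,(U,R)),E))),(Q,G)); the answer is its 20 terminal taxa in alphabetical order.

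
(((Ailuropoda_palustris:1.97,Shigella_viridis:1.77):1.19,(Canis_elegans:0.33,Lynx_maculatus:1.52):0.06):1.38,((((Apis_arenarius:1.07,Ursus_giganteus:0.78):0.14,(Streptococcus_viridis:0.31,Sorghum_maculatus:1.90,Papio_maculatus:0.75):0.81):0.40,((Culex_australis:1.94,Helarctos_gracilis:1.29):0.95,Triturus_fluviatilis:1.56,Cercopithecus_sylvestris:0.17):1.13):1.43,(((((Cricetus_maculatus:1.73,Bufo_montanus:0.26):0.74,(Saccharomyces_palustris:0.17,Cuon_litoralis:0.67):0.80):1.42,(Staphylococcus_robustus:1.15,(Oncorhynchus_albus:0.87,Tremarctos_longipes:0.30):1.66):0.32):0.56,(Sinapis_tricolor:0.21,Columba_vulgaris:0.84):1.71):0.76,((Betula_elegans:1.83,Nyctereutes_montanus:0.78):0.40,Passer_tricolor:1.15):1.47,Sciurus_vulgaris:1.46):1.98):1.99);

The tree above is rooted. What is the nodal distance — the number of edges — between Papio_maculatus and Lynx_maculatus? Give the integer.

The MRCA of Papio_maculatus and Lynx_maculatus is the root of the tree.
From Papio_maculatus up to that node: 5 branches. From Lynx_maculatus up to the same node: 3 branches. Total: 5 + 3 = 8.

8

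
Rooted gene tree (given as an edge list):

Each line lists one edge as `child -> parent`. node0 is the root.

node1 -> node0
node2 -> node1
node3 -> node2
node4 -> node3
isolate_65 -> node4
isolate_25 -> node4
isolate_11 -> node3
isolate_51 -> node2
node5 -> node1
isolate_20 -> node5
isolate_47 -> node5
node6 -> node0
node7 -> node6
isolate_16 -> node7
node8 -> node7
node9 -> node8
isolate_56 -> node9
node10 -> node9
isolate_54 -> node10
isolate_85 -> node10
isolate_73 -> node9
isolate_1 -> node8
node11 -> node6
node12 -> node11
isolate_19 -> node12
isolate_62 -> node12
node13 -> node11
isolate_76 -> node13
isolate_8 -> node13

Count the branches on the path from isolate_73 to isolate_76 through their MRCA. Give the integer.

The MRCA of isolate_73 and isolate_76 is the node subtending ((isolate_16,((isolate_56,(isolate_54,isolate_85),isolate_73),isolate_1)),((isolate_19,isolate_62),(isolate_76,isolate_8))).
From isolate_73 up to that node: 4 branches. From isolate_76 up to the same node: 3 branches. Total: 4 + 3 = 7.

7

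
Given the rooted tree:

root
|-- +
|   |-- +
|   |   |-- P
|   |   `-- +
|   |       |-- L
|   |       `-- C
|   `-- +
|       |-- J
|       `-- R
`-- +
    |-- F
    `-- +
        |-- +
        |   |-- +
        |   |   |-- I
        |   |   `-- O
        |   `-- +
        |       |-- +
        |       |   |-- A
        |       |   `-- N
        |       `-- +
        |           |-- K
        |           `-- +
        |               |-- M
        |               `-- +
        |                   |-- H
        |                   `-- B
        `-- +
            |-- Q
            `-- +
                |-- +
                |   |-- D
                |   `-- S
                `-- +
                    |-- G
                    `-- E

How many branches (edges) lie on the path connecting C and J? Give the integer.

5

The MRCA of C and J is the node subtending ((P,(L,C)),(J,R)).
From C up to that node: 3 branches. From J up to the same node: 2 branches. Total: 3 + 2 = 5.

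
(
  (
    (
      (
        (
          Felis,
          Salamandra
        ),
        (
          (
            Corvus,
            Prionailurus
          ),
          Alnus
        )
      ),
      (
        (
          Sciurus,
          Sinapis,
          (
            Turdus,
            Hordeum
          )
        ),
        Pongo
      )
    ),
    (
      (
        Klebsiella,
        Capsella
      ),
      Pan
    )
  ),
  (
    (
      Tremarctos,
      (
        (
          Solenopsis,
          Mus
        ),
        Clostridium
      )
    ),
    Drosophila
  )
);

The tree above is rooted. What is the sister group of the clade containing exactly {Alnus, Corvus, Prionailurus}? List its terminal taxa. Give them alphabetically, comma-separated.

The clade containing exactly {Alnus, Corvus, Prionailurus} attaches to the tree at the node subtending ((Felis,Salamandra),((Corvus,Prionailurus),Alnus)).
The other lineage descending from that same node — the sister group — is (Felis,Salamandra); its 2 tips in alphabetical order are the answer.

Felis, Salamandra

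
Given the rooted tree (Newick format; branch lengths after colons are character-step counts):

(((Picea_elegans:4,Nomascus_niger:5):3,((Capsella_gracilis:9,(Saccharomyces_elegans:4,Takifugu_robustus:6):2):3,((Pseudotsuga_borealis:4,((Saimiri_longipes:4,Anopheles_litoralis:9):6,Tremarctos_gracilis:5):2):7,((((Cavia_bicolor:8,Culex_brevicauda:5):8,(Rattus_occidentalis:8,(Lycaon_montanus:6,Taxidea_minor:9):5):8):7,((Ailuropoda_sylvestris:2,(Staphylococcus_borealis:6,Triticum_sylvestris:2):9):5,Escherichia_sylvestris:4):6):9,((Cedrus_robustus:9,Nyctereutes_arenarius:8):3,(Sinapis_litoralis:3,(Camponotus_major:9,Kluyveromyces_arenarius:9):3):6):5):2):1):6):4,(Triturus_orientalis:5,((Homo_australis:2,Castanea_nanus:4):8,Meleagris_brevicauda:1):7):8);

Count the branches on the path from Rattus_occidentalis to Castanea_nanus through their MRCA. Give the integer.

The MRCA of Rattus_occidentalis and Castanea_nanus is the root of the tree.
From Rattus_occidentalis up to that node: 8 branches. From Castanea_nanus up to the same node: 4 branches. Total: 8 + 4 = 12.

12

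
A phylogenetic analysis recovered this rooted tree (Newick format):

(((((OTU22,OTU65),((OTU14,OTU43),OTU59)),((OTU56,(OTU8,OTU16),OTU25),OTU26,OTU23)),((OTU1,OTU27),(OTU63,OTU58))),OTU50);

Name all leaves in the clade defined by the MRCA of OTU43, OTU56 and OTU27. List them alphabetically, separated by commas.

Tracing OTU43: it sits inside (OTU14,OTU43).
Tracing OTU56: it sits inside (OTU56,(OTU8,OTU16),OTU25).
Tracing OTU27: it sits inside (OTU1,OTU27).
The smallest clade enclosing all 3 is ((((OTU22,OTU65),((OTU14,OTU43),OTU59)),((OTU56,(OTU8,OTU16),OTU25),OTU26,OTU23)),((OTU1,OTU27),(OTU63,OTU58))); the answer is its 15 terminal taxa in alphabetical order.

OTU1, OTU14, OTU16, OTU22, OTU23, OTU25, OTU26, OTU27, OTU43, OTU56, OTU58, OTU59, OTU63, OTU65, OTU8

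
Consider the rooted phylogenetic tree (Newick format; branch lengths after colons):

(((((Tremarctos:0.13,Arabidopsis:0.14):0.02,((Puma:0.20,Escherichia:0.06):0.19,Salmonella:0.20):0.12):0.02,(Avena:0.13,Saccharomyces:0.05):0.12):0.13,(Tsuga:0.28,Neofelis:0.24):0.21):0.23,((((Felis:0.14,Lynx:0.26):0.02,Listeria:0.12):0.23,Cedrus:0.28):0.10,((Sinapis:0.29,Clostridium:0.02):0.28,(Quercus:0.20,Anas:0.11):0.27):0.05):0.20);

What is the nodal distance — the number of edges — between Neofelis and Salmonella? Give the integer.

6

The MRCA of Neofelis and Salmonella is the node subtending ((((Tremarctos,Arabidopsis),((Puma,Escherichia),Salmonella)),(Avena,Saccharomyces)),(Tsuga,Neofelis)).
From Neofelis up to that node: 2 branches. From Salmonella up to the same node: 4 branches. Total: 2 + 4 = 6.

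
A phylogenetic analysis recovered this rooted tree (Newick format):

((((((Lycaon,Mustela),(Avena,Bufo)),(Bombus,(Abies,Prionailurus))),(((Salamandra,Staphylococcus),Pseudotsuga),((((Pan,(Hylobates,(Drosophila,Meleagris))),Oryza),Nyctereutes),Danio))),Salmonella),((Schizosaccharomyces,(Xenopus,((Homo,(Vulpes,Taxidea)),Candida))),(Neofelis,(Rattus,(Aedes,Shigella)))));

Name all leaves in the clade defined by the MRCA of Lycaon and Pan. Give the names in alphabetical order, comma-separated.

Tracing Lycaon: it sits inside (Lycaon,Mustela).
Tracing Pan: it sits inside (Pan,(Hylobates,(Drosophila,Meleagris))).
The smallest clade enclosing both is ((((Lycaon,Mustela),(Avena,Bufo)),(Bombus,(Abies,Prionailurus))),(((Salamandra,Staphylococcus),Pseudotsuga),((((Pan,(Hylobates,(Drosophila,Meleagris))),Oryza),Nyctereutes),Danio))); the answer is its 17 terminal taxa in alphabetical order.

Abies, Avena, Bombus, Bufo, Danio, Drosophila, Hylobates, Lycaon, Meleagris, Mustela, Nyctereutes, Oryza, Pan, Prionailurus, Pseudotsuga, Salamandra, Staphylococcus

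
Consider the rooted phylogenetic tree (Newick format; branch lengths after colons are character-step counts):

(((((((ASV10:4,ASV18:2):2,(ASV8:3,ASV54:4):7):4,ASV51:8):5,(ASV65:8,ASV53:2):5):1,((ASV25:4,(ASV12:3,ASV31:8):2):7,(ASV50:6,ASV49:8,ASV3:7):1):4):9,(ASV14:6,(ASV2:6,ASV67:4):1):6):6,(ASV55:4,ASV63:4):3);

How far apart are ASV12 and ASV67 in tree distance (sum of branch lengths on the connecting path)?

The path runs ASV12 → … → MRCA → … → ASV67; the MRCA is the node subtending ((((((ASV10,ASV18),(ASV8,ASV54)),ASV51),(ASV65,ASV53)),((ASV25,(ASV12,ASV31)),(ASV50,ASV49,ASV3))),(ASV14,(ASV2,ASV67))).
Branch lengths along that path: 3 + 2 + 7 + 4 + 9 + 6 + 1 + 4 = 36.

36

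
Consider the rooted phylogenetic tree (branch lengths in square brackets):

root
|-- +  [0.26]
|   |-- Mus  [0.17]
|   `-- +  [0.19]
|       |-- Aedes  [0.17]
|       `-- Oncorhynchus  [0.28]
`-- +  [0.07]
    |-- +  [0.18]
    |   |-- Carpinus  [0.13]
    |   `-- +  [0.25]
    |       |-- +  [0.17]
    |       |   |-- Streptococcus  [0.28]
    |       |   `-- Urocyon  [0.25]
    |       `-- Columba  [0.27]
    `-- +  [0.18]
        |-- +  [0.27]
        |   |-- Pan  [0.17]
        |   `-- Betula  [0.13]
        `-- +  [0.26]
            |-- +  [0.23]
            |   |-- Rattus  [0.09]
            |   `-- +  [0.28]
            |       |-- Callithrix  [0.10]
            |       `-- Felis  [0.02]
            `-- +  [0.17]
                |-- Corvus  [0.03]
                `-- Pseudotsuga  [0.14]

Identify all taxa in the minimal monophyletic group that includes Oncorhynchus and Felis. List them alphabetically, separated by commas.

Aedes, Betula, Callithrix, Carpinus, Columba, Corvus, Felis, Mus, Oncorhynchus, Pan, Pseudotsuga, Rattus, Streptococcus, Urocyon

Tracing Oncorhynchus: it sits inside (Aedes,Oncorhynchus).
Tracing Felis: it sits inside (Callithrix,Felis).
The smallest clade enclosing both is the whole tree (their MRCA is the root), so the answer is all 14 tips in alphabetical order.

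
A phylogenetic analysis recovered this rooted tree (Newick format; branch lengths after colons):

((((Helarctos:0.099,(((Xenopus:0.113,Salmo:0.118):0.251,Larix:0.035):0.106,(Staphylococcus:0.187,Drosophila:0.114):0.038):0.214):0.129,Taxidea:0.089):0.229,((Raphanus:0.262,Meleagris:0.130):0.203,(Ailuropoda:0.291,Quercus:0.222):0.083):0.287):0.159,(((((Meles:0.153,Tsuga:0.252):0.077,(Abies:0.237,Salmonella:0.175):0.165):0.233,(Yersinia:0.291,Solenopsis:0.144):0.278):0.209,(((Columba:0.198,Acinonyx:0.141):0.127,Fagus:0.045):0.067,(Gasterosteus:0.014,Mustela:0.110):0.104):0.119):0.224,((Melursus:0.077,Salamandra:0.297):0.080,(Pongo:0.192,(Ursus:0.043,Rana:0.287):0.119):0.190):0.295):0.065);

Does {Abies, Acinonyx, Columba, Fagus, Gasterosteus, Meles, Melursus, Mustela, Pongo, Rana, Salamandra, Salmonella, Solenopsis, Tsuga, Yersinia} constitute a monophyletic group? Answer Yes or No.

The MRCA of the listed taxa subtends (((((Meles,Tsuga),(Abies,Salmonella)),(Yersinia,Solenopsis)),(((Columba,Acinonyx),Fagus),(Gasterosteus,Mustela))),((Melursus,Salamandra),(Pongo,(Ursus,Rana)))).
That clade also contains Ursus, which is not in the proposed group, so the group is not monophyletic.

No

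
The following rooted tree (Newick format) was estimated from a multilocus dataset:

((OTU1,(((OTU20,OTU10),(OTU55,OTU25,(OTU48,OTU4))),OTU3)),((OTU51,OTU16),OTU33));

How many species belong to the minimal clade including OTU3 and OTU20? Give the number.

The MRCA of OTU3 and OTU20 is the node subtending (((OTU20,OTU10),(OTU55,OTU25,(OTU48,OTU4))),OTU3).
That clade contains 7 terminal taxa: OTU10, OTU20, OTU25, OTU3, OTU4, OTU48, OTU55.

7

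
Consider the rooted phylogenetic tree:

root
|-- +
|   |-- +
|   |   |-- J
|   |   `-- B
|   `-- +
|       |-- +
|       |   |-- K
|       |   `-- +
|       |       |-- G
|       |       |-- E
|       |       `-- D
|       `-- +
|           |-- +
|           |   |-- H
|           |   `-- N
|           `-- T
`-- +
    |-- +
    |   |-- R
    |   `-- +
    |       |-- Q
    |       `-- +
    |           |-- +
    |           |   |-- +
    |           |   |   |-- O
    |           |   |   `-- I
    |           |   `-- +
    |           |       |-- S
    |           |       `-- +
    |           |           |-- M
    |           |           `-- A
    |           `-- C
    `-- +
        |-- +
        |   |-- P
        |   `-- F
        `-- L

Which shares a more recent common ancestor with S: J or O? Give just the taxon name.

The MRCA of S and O subtends ((O,I),(S,(M,A))) (5 taxa).
The MRCA of S and J is the root, subtending the entire tree (20 taxa).
The first is nested inside the second, so S shares a more recent common ancestor with O.

O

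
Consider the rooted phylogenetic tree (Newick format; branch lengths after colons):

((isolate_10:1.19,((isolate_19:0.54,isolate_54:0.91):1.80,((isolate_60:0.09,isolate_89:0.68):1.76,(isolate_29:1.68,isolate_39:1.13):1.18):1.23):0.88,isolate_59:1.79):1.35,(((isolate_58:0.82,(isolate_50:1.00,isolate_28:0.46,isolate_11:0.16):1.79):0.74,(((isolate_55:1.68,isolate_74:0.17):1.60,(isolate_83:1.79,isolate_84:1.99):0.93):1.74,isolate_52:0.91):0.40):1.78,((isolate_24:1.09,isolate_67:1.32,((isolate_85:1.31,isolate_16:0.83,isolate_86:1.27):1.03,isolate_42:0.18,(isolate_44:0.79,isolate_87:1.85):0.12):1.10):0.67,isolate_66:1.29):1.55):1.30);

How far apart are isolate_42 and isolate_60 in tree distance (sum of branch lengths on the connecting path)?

10.11

The path runs isolate_42 → … → MRCA → … → isolate_60; the MRCA is the root of the tree.
Branch lengths along that path: 0.18 + 1.10 + 0.67 + 1.55 + 1.30 + 1.35 + 0.88 + 1.23 + 1.76 + 0.09 = 10.11.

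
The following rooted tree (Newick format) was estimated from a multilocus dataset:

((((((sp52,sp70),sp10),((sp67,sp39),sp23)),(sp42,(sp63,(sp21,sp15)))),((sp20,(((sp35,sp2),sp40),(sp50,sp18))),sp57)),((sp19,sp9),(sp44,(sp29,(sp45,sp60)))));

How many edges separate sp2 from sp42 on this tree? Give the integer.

The MRCA of sp2 and sp42 is the node subtending (((((sp52,sp70),sp10),((sp67,sp39),sp23)),(sp42,(sp63,(sp21,sp15)))),((sp20,(((sp35,sp2),sp40),(sp50,sp18))),sp57)).
From sp2 up to that node: 6 branches. From sp42 up to the same node: 3 branches. Total: 6 + 3 = 9.

9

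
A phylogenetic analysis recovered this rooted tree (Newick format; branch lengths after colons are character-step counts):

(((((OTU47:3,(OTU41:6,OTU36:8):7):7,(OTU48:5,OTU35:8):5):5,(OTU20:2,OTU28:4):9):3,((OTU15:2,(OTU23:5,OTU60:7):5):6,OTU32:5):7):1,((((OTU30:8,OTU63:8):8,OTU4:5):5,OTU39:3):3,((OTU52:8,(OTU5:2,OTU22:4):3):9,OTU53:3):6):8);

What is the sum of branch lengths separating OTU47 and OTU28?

The path runs OTU47 → … → MRCA → … → OTU28; the MRCA is the node subtending (((OTU47,(OTU41,OTU36)),(OTU48,OTU35)),(OTU20,OTU28)).
Branch lengths along that path: 3 + 7 + 5 + 9 + 4 = 28.

28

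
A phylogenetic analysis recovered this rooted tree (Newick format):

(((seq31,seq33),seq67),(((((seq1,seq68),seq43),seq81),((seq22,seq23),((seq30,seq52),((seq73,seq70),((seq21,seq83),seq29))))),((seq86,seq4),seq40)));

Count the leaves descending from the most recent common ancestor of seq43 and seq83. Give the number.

13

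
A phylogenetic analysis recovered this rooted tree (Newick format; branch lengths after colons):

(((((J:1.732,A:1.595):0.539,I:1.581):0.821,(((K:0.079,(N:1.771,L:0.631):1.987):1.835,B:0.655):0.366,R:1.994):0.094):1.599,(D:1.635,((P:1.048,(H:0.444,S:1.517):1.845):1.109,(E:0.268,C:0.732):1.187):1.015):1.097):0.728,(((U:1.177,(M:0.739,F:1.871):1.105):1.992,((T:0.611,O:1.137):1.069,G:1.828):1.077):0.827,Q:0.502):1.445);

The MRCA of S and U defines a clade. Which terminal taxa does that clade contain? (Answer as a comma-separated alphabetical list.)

Tracing S: it sits inside (H,S).
Tracing U: it sits inside (U,(M,F)).
The smallest clade enclosing both is the whole tree (their MRCA is the root), so the answer is all 21 tips in alphabetical order.

A, B, C, D, E, F, G, H, I, J, K, L, M, N, O, P, Q, R, S, T, U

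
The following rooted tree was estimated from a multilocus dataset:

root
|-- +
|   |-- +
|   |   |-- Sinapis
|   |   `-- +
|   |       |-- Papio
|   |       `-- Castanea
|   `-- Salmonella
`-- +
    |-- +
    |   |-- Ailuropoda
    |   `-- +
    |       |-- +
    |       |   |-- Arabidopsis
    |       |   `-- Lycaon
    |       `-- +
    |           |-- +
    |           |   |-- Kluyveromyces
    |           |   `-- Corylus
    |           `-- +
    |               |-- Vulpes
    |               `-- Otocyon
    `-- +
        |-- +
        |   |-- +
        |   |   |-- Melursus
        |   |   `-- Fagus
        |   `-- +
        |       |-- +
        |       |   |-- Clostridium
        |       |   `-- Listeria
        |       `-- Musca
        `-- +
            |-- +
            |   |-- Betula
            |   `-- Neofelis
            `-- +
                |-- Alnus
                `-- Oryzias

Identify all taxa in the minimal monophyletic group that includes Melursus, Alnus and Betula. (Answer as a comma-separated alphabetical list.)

Tracing Melursus: it sits inside (Melursus,Fagus).
Tracing Alnus: it sits inside (Alnus,Oryzias).
Tracing Betula: it sits inside (Betula,Neofelis).
The smallest clade enclosing all 3 is (((Melursus,Fagus),((Clostridium,Listeria),Musca)),((Betula,Neofelis),(Alnus,Oryzias))); the answer is its 9 terminal taxa in alphabetical order.

Alnus, Betula, Clostridium, Fagus, Listeria, Melursus, Musca, Neofelis, Oryzias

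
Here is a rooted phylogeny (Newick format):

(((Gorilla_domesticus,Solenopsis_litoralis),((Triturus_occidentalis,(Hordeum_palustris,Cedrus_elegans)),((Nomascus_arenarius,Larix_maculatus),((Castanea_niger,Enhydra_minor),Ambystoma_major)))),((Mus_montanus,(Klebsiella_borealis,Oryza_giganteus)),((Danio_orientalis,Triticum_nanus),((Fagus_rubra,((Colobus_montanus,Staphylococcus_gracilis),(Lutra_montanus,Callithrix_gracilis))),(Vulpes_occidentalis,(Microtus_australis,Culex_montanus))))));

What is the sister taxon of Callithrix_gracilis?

Lutra_montanus

Callithrix_gracilis attaches to the tree at the node subtending (Lutra_montanus,Callithrix_gracilis).
The other lineage descending from that same node — the sister group — is the single tip Lutra_montanus.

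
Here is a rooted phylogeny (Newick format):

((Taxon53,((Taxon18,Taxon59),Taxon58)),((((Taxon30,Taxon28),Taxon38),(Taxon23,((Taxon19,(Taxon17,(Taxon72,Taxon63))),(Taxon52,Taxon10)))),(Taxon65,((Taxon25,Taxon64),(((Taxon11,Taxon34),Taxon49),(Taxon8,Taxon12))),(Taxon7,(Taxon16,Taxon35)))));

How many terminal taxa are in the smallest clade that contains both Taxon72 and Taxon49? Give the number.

21

The MRCA of Taxon72 and Taxon49 is the node subtending ((((Taxon30,Taxon28),Taxon38),(Taxon23,((Taxon19,(Taxon17,(Taxon72,Taxon63))),(Taxon52,Taxon10)))),(Taxon65,((Taxon25,Taxon64),(((Taxon11,Taxon34),Taxon49),(Taxon8,Taxon12))),(Taxon7,(Taxon16,Taxon35)))).
That clade contains 21 terminal taxa: Taxon10, Taxon11, Taxon12, Taxon16, Taxon17, Taxon19, Taxon23, Taxon25, Taxon28, Taxon30, Taxon34, Taxon35, Taxon38, Taxon49, Taxon52, Taxon63, Taxon64, Taxon65, Taxon7, Taxon72, Taxon8.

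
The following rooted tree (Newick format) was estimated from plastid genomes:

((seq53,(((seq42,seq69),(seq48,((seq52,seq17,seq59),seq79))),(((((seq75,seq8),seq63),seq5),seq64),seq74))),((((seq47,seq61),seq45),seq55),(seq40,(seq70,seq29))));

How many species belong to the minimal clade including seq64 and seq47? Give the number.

21

The MRCA of seq64 and seq47 is the root, so the clade is the entire tree.
That clade contains 21 terminal taxa: seq17, seq29, seq40, seq42, seq45, seq47, seq48, seq5, seq52, seq53, seq55, seq59, seq61, seq63, seq64, seq69, seq70, seq74, seq75, seq79, seq8.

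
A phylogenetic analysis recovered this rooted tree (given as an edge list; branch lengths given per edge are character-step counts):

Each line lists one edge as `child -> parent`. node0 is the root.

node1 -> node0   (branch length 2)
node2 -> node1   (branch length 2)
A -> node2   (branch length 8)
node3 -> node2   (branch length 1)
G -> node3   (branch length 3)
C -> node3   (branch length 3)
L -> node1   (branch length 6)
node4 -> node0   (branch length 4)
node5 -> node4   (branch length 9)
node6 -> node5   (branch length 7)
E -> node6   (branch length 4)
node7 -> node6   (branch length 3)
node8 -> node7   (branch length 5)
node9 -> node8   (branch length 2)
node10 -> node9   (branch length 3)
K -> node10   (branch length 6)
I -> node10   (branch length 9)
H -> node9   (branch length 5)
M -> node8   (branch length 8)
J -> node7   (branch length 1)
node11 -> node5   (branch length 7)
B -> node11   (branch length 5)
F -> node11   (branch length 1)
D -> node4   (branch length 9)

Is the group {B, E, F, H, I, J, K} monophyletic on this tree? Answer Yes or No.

No

The MRCA of the listed taxa subtends ((E,((((K,I),H),M),J)),(B,F)).
That clade also contains M, which is not in the proposed group, so the group is not monophyletic.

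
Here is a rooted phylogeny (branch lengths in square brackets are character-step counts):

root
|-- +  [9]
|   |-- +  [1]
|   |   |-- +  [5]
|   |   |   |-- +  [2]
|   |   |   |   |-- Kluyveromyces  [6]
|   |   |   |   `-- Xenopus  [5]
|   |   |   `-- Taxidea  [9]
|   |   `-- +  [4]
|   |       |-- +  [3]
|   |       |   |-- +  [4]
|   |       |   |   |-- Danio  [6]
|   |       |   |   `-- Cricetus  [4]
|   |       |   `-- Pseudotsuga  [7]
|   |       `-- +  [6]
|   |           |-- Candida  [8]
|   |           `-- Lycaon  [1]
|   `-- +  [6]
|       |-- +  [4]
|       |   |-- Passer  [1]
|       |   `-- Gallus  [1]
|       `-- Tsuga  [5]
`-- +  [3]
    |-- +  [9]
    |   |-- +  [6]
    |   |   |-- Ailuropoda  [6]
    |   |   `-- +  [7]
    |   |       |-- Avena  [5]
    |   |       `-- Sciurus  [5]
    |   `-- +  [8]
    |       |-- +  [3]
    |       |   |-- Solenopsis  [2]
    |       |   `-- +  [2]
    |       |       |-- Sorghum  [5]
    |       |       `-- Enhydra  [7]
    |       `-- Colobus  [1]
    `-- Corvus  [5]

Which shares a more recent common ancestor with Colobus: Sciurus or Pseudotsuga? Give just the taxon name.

Sciurus

The MRCA of Colobus and Sciurus subtends ((Ailuropoda,(Avena,Sciurus)),((Solenopsis,(Sorghum,Enhydra)),Colobus)) (7 taxa).
The MRCA of Colobus and Pseudotsuga is the root, subtending the entire tree (19 taxa).
The first is nested inside the second, so Colobus shares a more recent common ancestor with Sciurus.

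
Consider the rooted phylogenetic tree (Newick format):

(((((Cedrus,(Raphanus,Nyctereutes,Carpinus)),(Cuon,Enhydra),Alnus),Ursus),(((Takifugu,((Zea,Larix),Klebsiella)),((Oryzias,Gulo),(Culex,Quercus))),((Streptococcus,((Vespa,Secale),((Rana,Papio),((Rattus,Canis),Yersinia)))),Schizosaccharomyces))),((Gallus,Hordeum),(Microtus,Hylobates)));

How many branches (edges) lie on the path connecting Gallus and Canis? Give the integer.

12

The MRCA of Gallus and Canis is the root of the tree.
From Gallus up to that node: 3 branches. From Canis up to the same node: 9 branches. Total: 3 + 9 = 12.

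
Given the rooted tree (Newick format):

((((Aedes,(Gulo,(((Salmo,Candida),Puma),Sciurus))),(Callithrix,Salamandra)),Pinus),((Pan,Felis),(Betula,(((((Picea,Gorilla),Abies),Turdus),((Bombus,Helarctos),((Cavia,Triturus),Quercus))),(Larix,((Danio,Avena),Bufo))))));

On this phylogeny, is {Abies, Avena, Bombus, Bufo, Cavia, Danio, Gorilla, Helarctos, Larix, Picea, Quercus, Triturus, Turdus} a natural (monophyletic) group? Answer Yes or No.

Yes

The most recent common ancestor of these taxa subtends (((((Picea,Gorilla),Abies),Turdus),((Bombus,Helarctos),((Cavia,Triturus),Quercus))),(Larix,((Danio,Avena),Bufo))).
That clade has exactly 13 tips — every listed taxon and nothing else — so the group is monophyletic.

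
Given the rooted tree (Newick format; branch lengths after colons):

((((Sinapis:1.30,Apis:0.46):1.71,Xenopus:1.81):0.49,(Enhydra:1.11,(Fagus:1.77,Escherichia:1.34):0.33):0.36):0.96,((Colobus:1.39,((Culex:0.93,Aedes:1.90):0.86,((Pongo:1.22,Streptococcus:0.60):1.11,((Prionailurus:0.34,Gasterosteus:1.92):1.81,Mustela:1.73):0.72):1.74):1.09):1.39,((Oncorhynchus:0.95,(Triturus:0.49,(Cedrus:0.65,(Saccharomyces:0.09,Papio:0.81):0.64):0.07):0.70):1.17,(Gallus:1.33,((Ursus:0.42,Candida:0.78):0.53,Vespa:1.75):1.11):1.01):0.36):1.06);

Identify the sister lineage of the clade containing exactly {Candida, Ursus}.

The clade containing exactly {Candida, Ursus} attaches to the tree at the node subtending ((Ursus,Candida),Vespa).
The other lineage descending from that same node — the sister group — is the single tip Vespa.

Vespa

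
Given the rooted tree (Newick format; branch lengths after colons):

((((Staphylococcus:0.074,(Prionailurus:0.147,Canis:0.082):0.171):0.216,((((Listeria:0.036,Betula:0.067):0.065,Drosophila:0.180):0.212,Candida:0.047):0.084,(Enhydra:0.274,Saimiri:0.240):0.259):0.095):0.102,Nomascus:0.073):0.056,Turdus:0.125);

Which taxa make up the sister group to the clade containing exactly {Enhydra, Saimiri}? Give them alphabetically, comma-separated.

Betula, Candida, Drosophila, Listeria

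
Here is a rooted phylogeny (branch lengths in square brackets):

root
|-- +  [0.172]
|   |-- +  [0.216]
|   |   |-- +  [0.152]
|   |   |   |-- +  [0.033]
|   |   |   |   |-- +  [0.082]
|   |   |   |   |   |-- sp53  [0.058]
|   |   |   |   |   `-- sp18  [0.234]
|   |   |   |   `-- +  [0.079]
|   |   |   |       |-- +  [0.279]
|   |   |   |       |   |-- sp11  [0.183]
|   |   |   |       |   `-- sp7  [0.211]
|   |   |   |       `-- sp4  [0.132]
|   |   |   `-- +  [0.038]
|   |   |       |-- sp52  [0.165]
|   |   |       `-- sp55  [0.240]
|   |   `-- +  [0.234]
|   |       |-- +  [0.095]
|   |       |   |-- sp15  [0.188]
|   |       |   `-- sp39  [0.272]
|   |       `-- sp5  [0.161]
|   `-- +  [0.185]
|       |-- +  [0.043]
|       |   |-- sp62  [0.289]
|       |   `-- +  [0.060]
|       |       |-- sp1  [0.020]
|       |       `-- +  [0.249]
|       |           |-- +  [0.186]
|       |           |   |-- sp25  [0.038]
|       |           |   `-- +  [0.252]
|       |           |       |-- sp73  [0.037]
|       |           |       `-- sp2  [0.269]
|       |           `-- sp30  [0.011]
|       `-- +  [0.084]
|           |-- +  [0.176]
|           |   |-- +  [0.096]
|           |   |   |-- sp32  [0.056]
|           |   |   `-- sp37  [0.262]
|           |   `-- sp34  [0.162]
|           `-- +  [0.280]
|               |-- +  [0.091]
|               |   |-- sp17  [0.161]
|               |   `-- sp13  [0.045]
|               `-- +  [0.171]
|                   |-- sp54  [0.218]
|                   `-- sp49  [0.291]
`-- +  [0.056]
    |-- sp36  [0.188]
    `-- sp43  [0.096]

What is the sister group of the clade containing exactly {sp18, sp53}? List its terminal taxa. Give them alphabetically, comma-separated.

The clade containing exactly {sp18, sp53} attaches to the tree at the node subtending ((sp53,sp18),((sp11,sp7),sp4)).
The other lineage descending from that same node — the sister group — is ((sp11,sp7),sp4); its 3 tips in alphabetical order are the answer.

sp11, sp4, sp7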